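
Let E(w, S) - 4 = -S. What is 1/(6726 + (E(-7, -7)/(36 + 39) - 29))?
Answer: 75/502286 ≈ 0.00014932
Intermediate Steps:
E(w, S) = 4 - S
1/(6726 + (E(-7, -7)/(36 + 39) - 29)) = 1/(6726 + ((4 - 1*(-7))/(36 + 39) - 29)) = 1/(6726 + ((4 + 7)/75 - 29)) = 1/(6726 + (11*(1/75) - 29)) = 1/(6726 + (11/75 - 29)) = 1/(6726 - 2164/75) = 1/(502286/75) = 75/502286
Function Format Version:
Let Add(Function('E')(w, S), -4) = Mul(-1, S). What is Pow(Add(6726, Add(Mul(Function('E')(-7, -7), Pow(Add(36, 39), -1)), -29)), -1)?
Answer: Rational(75, 502286) ≈ 0.00014932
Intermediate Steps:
Function('E')(w, S) = Add(4, Mul(-1, S))
Pow(Add(6726, Add(Mul(Function('E')(-7, -7), Pow(Add(36, 39), -1)), -29)), -1) = Pow(Add(6726, Add(Mul(Add(4, Mul(-1, -7)), Pow(Add(36, 39), -1)), -29)), -1) = Pow(Add(6726, Add(Mul(Add(4, 7), Pow(75, -1)), -29)), -1) = Pow(Add(6726, Add(Mul(11, Rational(1, 75)), -29)), -1) = Pow(Add(6726, Add(Rational(11, 75), -29)), -1) = Pow(Add(6726, Rational(-2164, 75)), -1) = Pow(Rational(502286, 75), -1) = Rational(75, 502286)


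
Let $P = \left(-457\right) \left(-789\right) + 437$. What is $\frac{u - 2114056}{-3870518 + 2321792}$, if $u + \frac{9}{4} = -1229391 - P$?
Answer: $\frac{4939279}{2064968} \approx 2.3919$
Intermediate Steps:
$P = 361010$ ($P = 360573 + 437 = 361010$)
$u = - \frac{6361613}{4}$ ($u = - \frac{9}{4} - 1590401 = - \frac{6361613}{4} \approx -1.5904 \cdot 10^{6}$)
$\frac{u - 2114056}{-3870518 + 2321792} = \frac{- \frac{6361613}{4} - 2114056}{-3870518 + 2321792} = - \frac{14817837}{4 \left(-1548726\right)} = \left(- \frac{14817837}{4}\right) \left(- \frac{1}{1548726}\right) = \frac{4939279}{2064968}$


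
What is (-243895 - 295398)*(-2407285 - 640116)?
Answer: 1643442027493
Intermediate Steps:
(-243895 - 295398)*(-2407285 - 640116) = -539293*(-3047401) = 1643442027493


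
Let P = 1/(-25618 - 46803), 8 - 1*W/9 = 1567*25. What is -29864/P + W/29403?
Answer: 7065804651481/3267 ≈ 2.1628e+9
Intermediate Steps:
W = -352503 (W = 72 - 14103*25 = 72 - 9*39175 = 72 - 352575 = -352503)
P = -1/72421 (P = 1/(-72421) = -1/72421 ≈ -1.3808e-5)
-29864/P + W/29403 = -29864/(-1/72421) - 352503/29403 = -29864*(-72421) - 352503*1/29403 = 2162780744 - 39167/3267 = 7065804651481/3267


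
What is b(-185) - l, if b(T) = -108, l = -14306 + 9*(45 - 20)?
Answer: 13973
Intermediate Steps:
l = -14081 (l = -14306 + 9*25 = -14306 + 225 = -14081)
b(-185) - l = -108 - 1*(-14081) = -108 + 14081 = 13973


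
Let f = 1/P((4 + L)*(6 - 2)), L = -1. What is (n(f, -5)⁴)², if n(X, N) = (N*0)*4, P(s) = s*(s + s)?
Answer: 0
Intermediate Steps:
P(s) = 2*s² (P(s) = s*(2*s) = 2*s²)
f = 1/288 (f = 1/(2*((4 - 1)*(6 - 2))²) = 1/(2*(3*4)²) = 1/(2*12²) = 1/(2*144) = 1/288 ≈ 0.0034722)
n(X, N) = 0 (n(X, N) = 0*4 = 0)
(n(f, -5)⁴)² = (0⁴)² = 0² = 0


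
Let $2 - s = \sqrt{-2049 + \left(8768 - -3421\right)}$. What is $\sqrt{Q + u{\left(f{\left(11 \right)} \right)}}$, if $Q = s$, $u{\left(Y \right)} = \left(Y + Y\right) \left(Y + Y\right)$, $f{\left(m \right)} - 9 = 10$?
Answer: $\sqrt{1446 - 26 \sqrt{15}} \approx 36.678$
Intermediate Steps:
$f{\left(m \right)} = 19$ ($f{\left(m \right)} = 9 + 10 = 19$)
$s = 2 - 26 \sqrt{15}$ ($s = 2 - \sqrt{-2049 + \left(8768 - -3421\right)} = 2 - \sqrt{-2049 + \left(8768 + 3421\right)} = 2 - \sqrt{-2049 + 12189} = 2 - \sqrt{10140} = 2 - 26 \sqrt{15} \approx -98.698$)
$u{\left(Y \right)} = 4 Y^{2}$ ($u{\left(Y \right)} = 2 Y 2 Y = 4 Y^{2}$)
$Q = 2 - 26 \sqrt{15} \approx -98.698$
$\sqrt{Q + u{\left(f{\left(11 \right)} \right)}} = \sqrt{\left(2 - 26 \sqrt{15}\right) + 4 \cdot 19^{2}} = \sqrt{\left(2 - 26 \sqrt{15}\right) + 4 \cdot 361} = \sqrt{\left(2 - 26 \sqrt{15}\right) + 1444} = \sqrt{1446 - 26 \sqrt{15}}$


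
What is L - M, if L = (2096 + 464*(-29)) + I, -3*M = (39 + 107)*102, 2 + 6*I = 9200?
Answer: -4863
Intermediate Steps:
I = 1533 (I = -⅓ + (⅙)*9200 = -⅓ + 4600/3 = 1533)
M = -4964 (M = -(39 + 107)*102/3 = -146*102/3 = -⅓*14892 = -4964)
L = -9827 (L = (2096 + 464*(-29)) + 1533 = (2096 - 13456) + 1533 = -11360 + 1533 = -9827)
L - M = -9827 - 1*(-4964) = -9827 + 4964 = -4863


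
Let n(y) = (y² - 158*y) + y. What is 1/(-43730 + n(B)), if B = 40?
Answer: -1/48410 ≈ -2.0657e-5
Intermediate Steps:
n(y) = y² - 157*y
1/(-43730 + n(B)) = 1/(-43730 + 40*(-157 + 40)) = 1/(-43730 + 40*(-117)) = 1/(-43730 - 4680) = 1/(-48410) = -1/48410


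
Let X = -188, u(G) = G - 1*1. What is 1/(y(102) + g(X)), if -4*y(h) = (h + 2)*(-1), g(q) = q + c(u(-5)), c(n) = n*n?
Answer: -1/126 ≈ -0.0079365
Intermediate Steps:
u(G) = -1 + G (u(G) = G - 1 = -1 + G)
c(n) = n²
g(q) = 36 + q (g(q) = q + (-1 - 5)² = q + (-6)² = q + 36 = 36 + q)
y(h) = ½ + h/4 (y(h) = -(h + 2)*(-1)/4 = -(2 + h)*(-1)/4 = -(-2 - h)/4 = ½ + h/4)
1/(y(102) + g(X)) = 1/((½ + (¼)*102) + (36 - 188)) = 1/((½ + 51/2) - 152) = 1/(26 - 152) = 1/(-126) = -1/126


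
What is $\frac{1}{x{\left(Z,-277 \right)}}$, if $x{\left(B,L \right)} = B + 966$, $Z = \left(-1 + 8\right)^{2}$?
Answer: $\frac{1}{1015} \approx 0.00098522$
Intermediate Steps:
$Z = 49$ ($Z = 7^{2} = 49$)
$x{\left(B,L \right)} = 966 + B$
$\frac{1}{x{\left(Z,-277 \right)}} = \frac{1}{966 + 49} = \frac{1}{1015}$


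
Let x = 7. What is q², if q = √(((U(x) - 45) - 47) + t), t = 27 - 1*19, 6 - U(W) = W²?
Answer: -127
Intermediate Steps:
U(W) = 6 - W²
t = 8 (t = 27 - 19 = 8)
q = I*√127 (q = √((((6 - 1*7²) - 45) - 47) + 8) = √((((6 - 1*49) - 45) - 47) + 8) = √((((6 - 49) - 45) - 47) + 8) = √(((-43 - 45) - 47) + 8) = √((-88 - 47) + 8) = √(-135 + 8) = √(-127) = I*√127 ≈ 11.269*I)
q² = (I*√127)² = -127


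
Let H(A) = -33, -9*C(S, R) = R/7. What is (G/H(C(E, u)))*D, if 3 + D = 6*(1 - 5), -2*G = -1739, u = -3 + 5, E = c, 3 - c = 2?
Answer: 15651/22 ≈ 711.41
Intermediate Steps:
c = 1 (c = 3 - 1*2 = 3 - 2 = 1)
E = 1
u = 2
C(S, R) = -R/63 (C(S, R) = -R/(9*7) = -R/63)
G = 1739/2 (G = -½*(-1739) = 1739/2 ≈ 869.50)
D = -27 (D = -3 + 6*(1 - 5) = -3 + 6*(-4) = -3 - 24 = -27)
(G/H(C(E, u)))*D = ((1739/2)/(-33))*(-27) = ((1739/2)*(-1/33))*(-27) = -1739/66*(-27) = 15651/22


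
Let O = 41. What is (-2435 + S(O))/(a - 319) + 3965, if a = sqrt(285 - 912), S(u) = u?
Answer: 18487823/4654 + 1197*I*sqrt(627)/51194 ≈ 3972.5 + 0.58548*I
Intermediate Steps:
a = I*sqrt(627) (a = sqrt(-627) = I*sqrt(627) ≈ 25.04*I)
(-2435 + S(O))/(a - 319) + 3965 = (-2435 + 41)/(I*sqrt(627) - 319) + 3965 = -2394/(-319 + I*sqrt(627)) + 3965 = 3965 - 2394/(-319 + I*sqrt(627))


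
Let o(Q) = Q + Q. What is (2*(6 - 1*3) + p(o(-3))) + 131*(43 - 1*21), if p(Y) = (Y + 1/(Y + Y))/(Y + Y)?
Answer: 415945/144 ≈ 2888.5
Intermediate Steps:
o(Q) = 2*Q
p(Y) = (Y + 1/(2*Y))/(2*Y) (p(Y) = (Y + 1/(2*Y))/((2*Y)) = (Y + 1/(2*Y))*(1/(2*Y)) = (Y + 1/(2*Y))/(2*Y))
(2*(6 - 1*3) + p(o(-3))) + 131*(43 - 1*21) = (2*(6 - 1*3) + (½ + 1/(4*(2*(-3))²))) + 131*(43 - 1*21) = (2*(6 - 3) + (½ + (¼)/(-6)²)) + 131*(43 - 21) = (2*3 + (½ + (¼)*(1/36))) + 131*22 = (6 + (½ + 1/144)) + 2882 = (6 + 73/144) + 2882 = 937/144 + 2882 = 415945/144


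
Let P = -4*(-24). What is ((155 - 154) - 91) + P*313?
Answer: 29958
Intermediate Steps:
P = 96
((155 - 154) - 91) + P*313 = ((155 - 154) - 91) + 96*313 = (1 - 91) + 30048 = -90 + 30048 = 29958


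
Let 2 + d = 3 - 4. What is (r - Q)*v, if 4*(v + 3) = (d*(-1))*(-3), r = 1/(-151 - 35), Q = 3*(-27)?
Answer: -105455/248 ≈ -425.22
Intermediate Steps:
Q = -81
d = -3 (d = -2 + (3 - 4) = -2 - 1 = -3)
r = -1/186 (r = 1/(-186) = -1/186 ≈ -0.0053763)
v = -21/4 (v = -3 + (-3*(-1)*(-3))/4 = -3 + (3*(-3))/4 = -3 + (¼)*(-9) = -3 - 9/4 = -21/4 ≈ -5.2500)
(r - Q)*v = (-1/186 - 1*(-81))*(-21/4) = (-1/186 + 81)*(-21/4) = (15065/186)*(-21/4) = -105455/248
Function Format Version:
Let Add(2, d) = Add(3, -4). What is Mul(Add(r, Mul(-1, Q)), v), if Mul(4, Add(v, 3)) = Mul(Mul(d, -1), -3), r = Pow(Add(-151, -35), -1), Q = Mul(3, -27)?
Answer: Rational(-105455, 248) ≈ -425.22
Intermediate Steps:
Q = -81
d = -3 (d = Add(-2, Add(3, -4)) = Add(-2, -1) = -3)
r = Rational(-1, 186) (r = Pow(-186, -1) = Rational(-1, 186) ≈ -0.0053763)
v = Rational(-21, 4) (v = Add(-3, Mul(Rational(1, 4), Mul(Mul(-3, -1), -3))) = Add(-3, Mul(Rational(1, 4), Mul(3, -3))) = Add(-3, Mul(Rational(1, 4), -9)) = Add(-3, Rational(-9, 4)) = Rational(-21, 4) ≈ -5.2500)
Mul(Add(r, Mul(-1, Q)), v) = Mul(Add(Rational(-1, 186), Mul(-1, -81)), Rational(-21, 4)) = Mul(Add(Rational(-1, 186), 81), Rational(-21, 4)) = Mul(Rational(15065, 186), Rational(-21, 4)) = Rational(-105455, 248)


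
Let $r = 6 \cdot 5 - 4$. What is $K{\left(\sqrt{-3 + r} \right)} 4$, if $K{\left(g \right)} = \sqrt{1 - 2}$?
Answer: $4 i \approx 4.0 i$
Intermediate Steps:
$r = 26$ ($r = 30 - 4 = 26$)
$K{\left(g \right)} = i$ ($K{\left(g \right)} = \sqrt{-1} = i$)
$K{\left(\sqrt{-3 + r} \right)} 4 = i 4 = 4 i$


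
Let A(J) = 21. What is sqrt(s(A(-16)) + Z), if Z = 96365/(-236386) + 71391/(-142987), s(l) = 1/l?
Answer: I*sqrt(432944220069318816731418)/709802624622 ≈ 0.927*I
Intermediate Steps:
Z = -30654775181/33800124982 (Z = 96365*(-1/236386) + 71391*(-1/142987) = -96365/236386 - 71391/142987 = -30654775181/33800124982 ≈ -0.90694)
sqrt(s(A(-16)) + Z) = sqrt(1/21 - 30654775181/33800124982) = sqrt(-609950153819/709802624622) = I*sqrt(432944220069318816731418)/709802624622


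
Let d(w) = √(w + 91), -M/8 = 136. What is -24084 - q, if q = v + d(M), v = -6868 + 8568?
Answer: -25784 - I*√997 ≈ -25784.0 - 31.575*I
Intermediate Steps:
M = -1088 (M = -8*136 = -1088)
d(w) = √(91 + w)
v = 1700
q = 1700 + I*√997 (q = 1700 + √(91 - 1088) = 1700 + √(-997) = 1700 + I*√997 ≈ 1700.0 + 31.575*I)
-24084 - q = -24084 - (1700 + I*√997) = -24084 + (-1700 - I*√997) = -25784 - I*√997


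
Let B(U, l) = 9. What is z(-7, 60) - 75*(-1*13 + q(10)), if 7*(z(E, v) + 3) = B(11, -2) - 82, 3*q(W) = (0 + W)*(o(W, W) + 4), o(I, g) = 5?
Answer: -9019/7 ≈ -1288.4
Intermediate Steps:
q(W) = 3*W (q(W) = ((0 + W)*(5 + 4))/3 = (W*9)/3 = (9*W)/3 = 3*W)
z(E, v) = -94/7 (z(E, v) = -3 + (9 - 82)/7 = -3 + (⅐)*(-73) = -3 - 73/7 = -94/7)
z(-7, 60) - 75*(-1*13 + q(10)) = -94/7 - 75*(-1*13 + 3*10) = -94/7 - 75*(-13 + 30) = -94/7 - 75*17 = -94/7 - 1275 = -9019/7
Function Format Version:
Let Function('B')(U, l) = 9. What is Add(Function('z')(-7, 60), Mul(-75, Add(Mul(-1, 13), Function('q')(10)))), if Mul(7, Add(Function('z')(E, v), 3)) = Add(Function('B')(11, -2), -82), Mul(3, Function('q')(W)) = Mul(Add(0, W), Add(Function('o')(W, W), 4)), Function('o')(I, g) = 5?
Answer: Rational(-9019, 7) ≈ -1288.4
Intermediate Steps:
Function('q')(W) = Mul(3, W) (Function('q')(W) = Mul(Rational(1, 3), Mul(Add(0, W), Add(5, 4))) = Mul(Rational(1, 3), Mul(W, 9)) = Mul(Rational(1, 3), Mul(9, W)) = Mul(3, W))
Function('z')(E, v) = Rational(-94, 7) (Function('z')(E, v) = Add(-3, Mul(Rational(1, 7), Add(9, -82))) = Add(-3, Mul(Rational(1, 7), -73)) = Add(-3, Rational(-73, 7)) = Rational(-94, 7))
Add(Function('z')(-7, 60), Mul(-75, Add(Mul(-1, 13), Function('q')(10)))) = Add(Rational(-94, 7), Mul(-75, Add(Mul(-1, 13), Mul(3, 10)))) = Add(Rational(-94, 7), Mul(-75, Add(-13, 30))) = Add(Rational(-94, 7), Mul(-75, 17)) = Add(Rational(-94, 7), -1275) = Rational(-9019, 7)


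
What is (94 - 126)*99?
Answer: -3168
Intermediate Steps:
(94 - 126)*99 = -32*99 = -3168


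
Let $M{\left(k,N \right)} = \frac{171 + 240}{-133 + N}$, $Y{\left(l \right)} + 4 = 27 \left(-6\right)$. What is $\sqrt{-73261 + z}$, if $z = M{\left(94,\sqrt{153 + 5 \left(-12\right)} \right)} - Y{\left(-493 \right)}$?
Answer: $\frac{\sqrt{-9722046 + 73095 \sqrt{93}}}{\sqrt{133 - \sqrt{93}}} \approx 270.37 i$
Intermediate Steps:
$Y{\left(l \right)} = -166$ ($Y{\left(l \right)} = -4 + 27 \left(-6\right) = -4 - 162 = -166$)
$M{\left(k,N \right)} = \frac{411}{-133 + N}$
$z = 166 + \frac{411}{-133 + \sqrt{93}}$ ($z = \frac{411}{-133 + \sqrt{153 + 5 \left(-12\right)}} - -166 = \frac{411}{-133 + \sqrt{153 - 60}} + 166 = \frac{411}{-133 + \sqrt{93}} + 166 = 166 + \frac{411}{-133 + \sqrt{93}} \approx 162.67$)
$\sqrt{-73261 + z} = \sqrt{-73261 + \left(\frac{2866273}{17596} - \frac{411 \sqrt{93}}{17596}\right)} = \sqrt{- \frac{1286234283}{17596} - \frac{411 \sqrt{93}}{17596}}$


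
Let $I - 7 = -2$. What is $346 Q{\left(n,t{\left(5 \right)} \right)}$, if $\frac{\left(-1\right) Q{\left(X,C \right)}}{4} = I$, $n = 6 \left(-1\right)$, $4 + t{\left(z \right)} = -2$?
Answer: $-6920$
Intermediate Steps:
$t{\left(z \right)} = -6$ ($t{\left(z \right)} = -4 - 2 = -6$)
$n = -6$
$I = 5$ ($I = 7 - 2 = 5$)
$Q{\left(X,C \right)} = -20$ ($Q{\left(X,C \right)} = \left(-4\right) 5 = -20$)
$346 Q{\left(n,t{\left(5 \right)} \right)} = 346 \left(-20\right) = -6920$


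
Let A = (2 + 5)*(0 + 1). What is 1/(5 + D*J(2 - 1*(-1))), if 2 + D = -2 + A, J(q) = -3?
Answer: -1/4 ≈ -0.25000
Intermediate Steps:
A = 7 (A = 7*1 = 7)
D = 3 (D = -2 + (-2 + 7) = -2 + 5 = 3)
1/(5 + D*J(2 - 1*(-1))) = 1/(5 + 3*(-3)) = 1/(5 - 9) = 1/(-4) = -1/4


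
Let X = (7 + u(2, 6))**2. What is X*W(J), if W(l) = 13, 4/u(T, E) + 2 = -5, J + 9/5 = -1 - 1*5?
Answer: 26325/49 ≈ 537.25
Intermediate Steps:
J = -39/5 (J = -9/5 + (-1 - 1*5) = -9/5 + (-1 - 5) = -9/5 - 6 = -39/5 ≈ -7.8000)
u(T, E) = -4/7 (u(T, E) = 4/(-2 - 5) = 4/(-7) = 4*(-1/7) = -4/7)
X = 2025/49 (X = (7 - 4/7)**2 = (45/7)**2 = 2025/49 ≈ 41.327)
X*W(J) = (2025/49)*13 = 26325/49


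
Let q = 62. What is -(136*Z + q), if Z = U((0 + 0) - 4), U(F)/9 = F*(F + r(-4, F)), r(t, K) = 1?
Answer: -14750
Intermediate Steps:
U(F) = 9*F*(1 + F) (U(F) = 9*(F*(F + 1)) = 9*(F*(1 + F)) = 9*F*(1 + F))
Z = 108 (Z = 9*((0 + 0) - 4)*(1 + ((0 + 0) - 4)) = 9*(0 - 4)*(1 + (0 - 4)) = 9*(-4)*(1 - 4) = 9*(-4)*(-3) = 108)
-(136*Z + q) = -(136*108 + 62) = -(14688 + 62) = -1*14750 = -14750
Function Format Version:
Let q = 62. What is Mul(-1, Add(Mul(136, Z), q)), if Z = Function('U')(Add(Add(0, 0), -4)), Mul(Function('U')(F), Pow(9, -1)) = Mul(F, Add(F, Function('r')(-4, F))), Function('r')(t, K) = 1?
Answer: -14750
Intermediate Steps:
Function('U')(F) = Mul(9, F, Add(1, F)) (Function('U')(F) = Mul(9, Mul(F, Add(F, 1))) = Mul(9, Mul(F, Add(1, F))) = Mul(9, F, Add(1, F)))
Z = 108 (Z = Mul(9, Add(Add(0, 0), -4), Add(1, Add(Add(0, 0), -4))) = Mul(9, Add(0, -4), Add(1, Add(0, -4))) = Mul(9, -4, Add(1, -4)) = Mul(9, -4, -3) = 108)
Mul(-1, Add(Mul(136, Z), q)) = Mul(-1, Add(Mul(136, 108), 62)) = Mul(-1, Add(14688, 62)) = Mul(-1, 14750) = -14750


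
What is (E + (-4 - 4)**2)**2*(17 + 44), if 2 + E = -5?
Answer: 198189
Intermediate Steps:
E = -7 (E = -2 - 5 = -7)
(E + (-4 - 4)**2)**2*(17 + 44) = (-7 + (-4 - 4)**2)**2*(17 + 44) = (-7 + (-8)**2)**2*61 = (-7 + 64)**2*61 = 57**2*61 = 3249*61 = 198189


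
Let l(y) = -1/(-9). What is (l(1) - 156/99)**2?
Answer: 21025/9801 ≈ 2.1452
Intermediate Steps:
l(y) = 1/9 (l(y) = -1*(-1/9) = 1/9)
(l(1) - 156/99)**2 = (1/9 - 156/99)**2 = (1/9 - 156*1/99)**2 = (1/9 - 52/33)**2 = (-145/99)**2 = 21025/9801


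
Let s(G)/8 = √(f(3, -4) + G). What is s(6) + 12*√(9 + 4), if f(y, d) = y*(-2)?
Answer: 12*√13 ≈ 43.267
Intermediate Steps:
f(y, d) = -2*y
s(G) = 8*√(-6 + G) (s(G) = 8*√(-2*3 + G) = 8*√(-6 + G))
s(6) + 12*√(9 + 4) = 8*√(-6 + 6) + 12*√(9 + 4) = 8*√0 + 12*√13 = 8*0 + 12*√13 = 0 + 12*√13 = 12*√13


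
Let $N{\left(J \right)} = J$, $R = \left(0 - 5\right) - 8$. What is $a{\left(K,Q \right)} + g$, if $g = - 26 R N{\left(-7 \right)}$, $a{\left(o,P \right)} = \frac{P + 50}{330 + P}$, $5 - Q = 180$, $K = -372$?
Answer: $- \frac{73371}{31} \approx -2366.8$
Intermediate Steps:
$Q = -175$ ($Q = 5 - 180 = -175$)
$R = -13$ ($R = -5 - 8 = -13$)
$a{\left(o,P \right)} = \frac{50 + P}{330 + P}$
$g = -2366$ ($g = \left(-26\right) \left(-13\right) \left(-7\right) = 338 \left(-7\right) = -2366$)
$a{\left(K,Q \right)} + g = \frac{50 - 175}{330 - 175} - 2366 = \frac{1}{155} \left(-125\right) - 2366 = - \frac{25}{31} - 2366 = - \frac{73371}{31}$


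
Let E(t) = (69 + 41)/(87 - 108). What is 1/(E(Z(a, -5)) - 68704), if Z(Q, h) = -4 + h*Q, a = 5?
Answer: -21/1442894 ≈ -1.4554e-5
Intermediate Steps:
Z(Q, h) = -4 + Q*h
E(t) = -110/21 (E(t) = 110/(-21) = 110*(-1/21) = -110/21)
1/(E(Z(a, -5)) - 68704) = 1/(-110/21 - 68704) = 1/(-1442894/21) = -21/1442894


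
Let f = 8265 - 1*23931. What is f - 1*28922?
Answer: -44588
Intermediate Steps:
f = -15666 (f = 8265 - 23931 = -15666)
f - 1*28922 = -15666 - 1*28922 = -15666 - 28922 = -44588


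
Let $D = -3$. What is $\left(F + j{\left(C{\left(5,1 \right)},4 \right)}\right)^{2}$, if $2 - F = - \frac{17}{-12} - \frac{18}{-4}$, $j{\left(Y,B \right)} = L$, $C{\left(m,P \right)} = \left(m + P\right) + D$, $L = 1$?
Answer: $\frac{1225}{144} \approx 8.5069$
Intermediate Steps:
$C{\left(m,P \right)} = -3 + P + m$ ($C{\left(m,P \right)} = \left(m + P\right) - 3 = \left(P + m\right) - 3 = -3 + P + m$)
$j{\left(Y,B \right)} = 1$
$F = - \frac{47}{12}$ ($F = 2 - \left(- \frac{17}{-12} - \frac{18}{-4}\right) = 2 - \left(\left(-17\right) \left(- \frac{1}{12}\right) - - \frac{9}{2}\right) = 2 - \left(\frac{17}{12} + \frac{9}{2}\right) = 2 - \frac{71}{12} = - \frac{47}{12} \approx -3.9167$)
$\left(F + j{\left(C{\left(5,1 \right)},4 \right)}\right)^{2} = \left(- \frac{47}{12} + 1\right)^{2} = \left(- \frac{35}{12}\right)^{2} = \frac{1225}{144}$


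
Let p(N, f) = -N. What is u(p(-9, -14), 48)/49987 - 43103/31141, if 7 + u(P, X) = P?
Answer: -2154527379/1556645167 ≈ -1.3841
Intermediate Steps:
u(P, X) = -7 + P
u(p(-9, -14), 48)/49987 - 43103/31141 = (-7 - 1*(-9))/49987 - 43103/31141 = (-7 + 9)*(1/49987) - 43103*1/31141 = 2*(1/49987) - 43103/31141 = 2/49987 - 43103/31141 = -2154527379/1556645167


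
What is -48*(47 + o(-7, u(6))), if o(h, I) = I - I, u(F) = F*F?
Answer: -2256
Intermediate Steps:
u(F) = F**2
o(h, I) = 0
-48*(47 + o(-7, u(6))) = -48*(47 + 0) = -48*47 = -2256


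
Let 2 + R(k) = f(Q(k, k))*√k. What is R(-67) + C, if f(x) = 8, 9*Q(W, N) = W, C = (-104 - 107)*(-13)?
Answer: 2741 + 8*I*√67 ≈ 2741.0 + 65.483*I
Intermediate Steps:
C = 2743 (C = -211*(-13) = 2743)
Q(W, N) = W/9
R(k) = -2 + 8*√k
R(-67) + C = (-2 + 8*√(-67)) + 2743 = (-2 + 8*(I*√67)) + 2743 = (-2 + 8*I*√67) + 2743 = 2741 + 8*I*√67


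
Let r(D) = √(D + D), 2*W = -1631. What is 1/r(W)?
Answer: -I*√1631/1631 ≈ -0.024761*I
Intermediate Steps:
W = -1631/2 (W = (½)*(-1631) = -1631/2 ≈ -815.50)
r(D) = √2*√D (r(D) = √(2*D) = √2*√D)
1/r(W) = 1/(√2*√(-1631/2)) = 1/(√2*(I*√3262/2)) = 1/(I*√1631) = -I*√1631/1631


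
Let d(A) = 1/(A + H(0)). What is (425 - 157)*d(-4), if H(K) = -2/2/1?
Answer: -268/5 ≈ -53.600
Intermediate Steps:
H(K) = -1 (H(K) = -2*½*1 = -1*1 = -1)
d(A) = 1/(-1 + A) (d(A) = 1/(A - 1) = 1/(-1 + A))
(425 - 157)*d(-4) = (425 - 157)/(-1 - 4) = 268/(-5) = 268*(-⅕) = -268/5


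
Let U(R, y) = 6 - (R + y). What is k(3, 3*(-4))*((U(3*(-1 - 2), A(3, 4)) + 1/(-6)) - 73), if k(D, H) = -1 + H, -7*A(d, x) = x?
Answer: 31447/42 ≈ 748.74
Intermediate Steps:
A(d, x) = -x/7
U(R, y) = 6 - R - y (U(R, y) = 6 + (-R - y) = 6 - R - y)
k(3, 3*(-4))*((U(3*(-1 - 2), A(3, 4)) + 1/(-6)) - 73) = (-1 + 3*(-4))*(((6 - 3*(-1 - 2) - (-1)*4/7) + 1/(-6)) - 73) = (-1 - 12)*(((6 - 3*(-3) - 1*(-4/7)) - ⅙) - 73) = -13*(((6 - 1*(-9) + 4/7) - ⅙) - 73) = -13*(((6 + 9 + 4/7) - ⅙) - 73) = -13*((109/7 - ⅙) - 73) = -13*(647/42 - 73) = -13*(-2419/42) = 31447/42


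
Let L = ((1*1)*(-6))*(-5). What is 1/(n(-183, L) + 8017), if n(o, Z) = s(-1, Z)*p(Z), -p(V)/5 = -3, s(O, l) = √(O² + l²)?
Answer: 8017/64069564 - 15*√901/64069564 ≈ 0.00011810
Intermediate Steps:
p(V) = 15 (p(V) = -5*(-3) = 15)
L = 30 (L = (1*(-6))*(-5) = -6*(-5) = 30)
n(o, Z) = 15*√(1 + Z²) (n(o, Z) = √((-1)² + Z²)*15 = √(1 + Z²)*15 = 15*√(1 + Z²))
1/(n(-183, L) + 8017) = 1/(15*√(1 + 30²) + 8017) = 1/(15*√(1 + 900) + 8017) = 1/(15*√901 + 8017) = 1/(8017 + 15*√901)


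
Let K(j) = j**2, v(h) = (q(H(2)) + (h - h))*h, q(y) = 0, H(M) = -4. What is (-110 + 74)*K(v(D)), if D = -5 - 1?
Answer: 0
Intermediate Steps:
D = -6
v(h) = 0 (v(h) = (0 + (h - h))*h = (0 + 0)*h = 0*h = 0)
(-110 + 74)*K(v(D)) = (-110 + 74)*0**2 = -36*0 = 0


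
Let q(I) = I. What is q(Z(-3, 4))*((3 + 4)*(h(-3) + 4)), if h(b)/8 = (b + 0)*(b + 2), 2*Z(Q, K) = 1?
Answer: 98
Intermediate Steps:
Z(Q, K) = ½ (Z(Q, K) = (½)*1 = ½)
h(b) = 8*b*(2 + b) (h(b) = 8*((b + 0)*(b + 2)) = 8*(b*(2 + b)) = 8*b*(2 + b))
q(Z(-3, 4))*((3 + 4)*(h(-3) + 4)) = ((3 + 4)*(8*(-3)*(2 - 3) + 4))/2 = (7*(8*(-3)*(-1) + 4))/2 = (7*(24 + 4))/2 = (7*28)/2 = (½)*196 = 98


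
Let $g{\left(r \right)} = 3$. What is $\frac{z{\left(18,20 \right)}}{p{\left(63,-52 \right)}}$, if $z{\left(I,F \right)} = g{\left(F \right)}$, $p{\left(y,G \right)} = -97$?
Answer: $- \frac{3}{97} \approx -0.030928$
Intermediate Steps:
$z{\left(I,F \right)} = 3$
$\frac{z{\left(18,20 \right)}}{p{\left(63,-52 \right)}} = \frac{3}{-97} = 3 \left(- \frac{1}{97}\right) = - \frac{3}{97}$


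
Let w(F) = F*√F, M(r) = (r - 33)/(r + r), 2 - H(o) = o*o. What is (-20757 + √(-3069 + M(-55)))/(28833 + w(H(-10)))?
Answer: -85498083/118897583 - 322*√290/84926845 - 290598*I*√2/16985369 + 94737*I*√145/594487915 ≈ -0.71915 - 0.022276*I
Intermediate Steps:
H(o) = 2 - o² (H(o) = 2 - o*o = 2 - o²)
M(r) = (-33 + r)/(2*r) (M(r) = (-33 + r)/((2*r)) = (-33 + r)*(1/(2*r)) = (-33 + r)/(2*r))
w(F) = F^(3/2)
(-20757 + √(-3069 + M(-55)))/(28833 + w(H(-10))) = (-20757 + √(-3069 + (½)*(-33 - 55)/(-55)))/(28833 + (2 - 1*(-10)²)^(3/2)) = (-20757 + √(-3069 + (½)*(-1/55)*(-88)))/(28833 + (2 - 1*100)^(3/2)) = (-20757 + √(-3069 + ⅘))/(28833 + (2 - 100)^(3/2)) = (-20757 + √(-15341/5))/(28833 + (-98)^(3/2)) = (-20757 + 23*I*√145/5)/(28833 - 686*I*√2)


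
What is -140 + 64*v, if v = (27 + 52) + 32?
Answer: 6964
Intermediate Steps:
v = 111 (v = 79 + 32 = 111)
-140 + 64*v = -140 + 64*111 = -140 + 7104 = 6964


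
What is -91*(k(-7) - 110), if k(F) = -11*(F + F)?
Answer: -4004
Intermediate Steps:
k(F) = -22*F
-91*(k(-7) - 110) = -91*(-22*(-7) - 110) = -91*(154 - 110) = -91*44 = -4004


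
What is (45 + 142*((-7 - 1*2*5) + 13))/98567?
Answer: -523/98567 ≈ -0.0053060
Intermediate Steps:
(45 + 142*((-7 - 1*2*5) + 13))/98567 = (45 + 142*((-7 - 2*5) + 13))*(1/98567) = (45 + 142*((-7 - 10) + 13))*(1/98567) = (45 + 142*(-17 + 13))*(1/98567) = (45 + 142*(-4))*(1/98567) = (45 - 568)*(1/98567) = -523*1/98567 = -523/98567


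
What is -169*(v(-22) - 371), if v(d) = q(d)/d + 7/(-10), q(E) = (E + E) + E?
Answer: 623103/10 ≈ 62310.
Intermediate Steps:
q(E) = 3*E (q(E) = 2*E + E = 3*E)
v(d) = 23/10 (v(d) = (3*d)/d + 7/(-10) = 3 + 7*(-⅒) = 3 - 7/10 = 23/10)
-169*(v(-22) - 371) = -169*(23/10 - 371) = -169*(-3687/10) = 623103/10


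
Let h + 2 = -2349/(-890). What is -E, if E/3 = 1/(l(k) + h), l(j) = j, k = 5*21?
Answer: -2670/94019 ≈ -0.028399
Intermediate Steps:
h = 569/890 (h = -2 - 2349/(-890) = -2 - 2349*(-1/890) = -2 + 2349/890 = 569/890 ≈ 0.63933)
k = 105
E = 2670/94019 (E = 3/(105 + 569/890) = 3/(94019/890) = 3*(890/94019) = 2670/94019 ≈ 0.028399)
-E = -1*2670/94019 = -2670/94019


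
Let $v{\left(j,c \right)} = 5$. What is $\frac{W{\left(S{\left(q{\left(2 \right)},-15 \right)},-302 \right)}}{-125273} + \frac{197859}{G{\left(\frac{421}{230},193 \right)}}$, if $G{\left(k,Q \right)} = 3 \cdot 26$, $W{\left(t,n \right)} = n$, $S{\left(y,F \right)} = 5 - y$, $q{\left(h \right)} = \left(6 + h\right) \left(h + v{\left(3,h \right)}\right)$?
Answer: $\frac{8262138021}{3257098} \approx 2536.7$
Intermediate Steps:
$q{\left(h \right)} = \left(5 + h\right) \left(6 + h\right)$ ($q{\left(h \right)} = \left(6 + h\right) \left(h + 5\right) = \left(6 + h\right) \left(5 + h\right) = \left(5 + h\right) \left(6 + h\right)$)
$G{\left(k,Q \right)} = 78$
$\frac{W{\left(S{\left(q{\left(2 \right)},-15 \right)},-302 \right)}}{-125273} + \frac{197859}{G{\left(\frac{421}{230},193 \right)}} = - \frac{302}{-125273} + \frac{197859}{78} = \left(-302\right) \left(- \frac{1}{125273}\right) + 197859 \cdot \frac{1}{78} = \frac{302}{125273} + \frac{65953}{26} = \frac{8262138021}{3257098}$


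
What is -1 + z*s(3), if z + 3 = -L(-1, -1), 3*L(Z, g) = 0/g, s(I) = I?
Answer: -10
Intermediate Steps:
L(Z, g) = 0 (L(Z, g) = (0/g)/3 = (⅓)*0 = 0)
z = -3 (z = -3 - 1*0 = -3 + 0 = -3)
-1 + z*s(3) = -1 - 3*3 = -1 - 9 = -10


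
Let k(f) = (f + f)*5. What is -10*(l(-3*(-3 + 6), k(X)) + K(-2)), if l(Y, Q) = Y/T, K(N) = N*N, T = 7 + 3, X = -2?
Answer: -31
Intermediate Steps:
T = 10
k(f) = 10*f (k(f) = (2*f)*5 = 10*f)
K(N) = N**2
l(Y, Q) = Y/10
-10*(l(-3*(-3 + 6), k(X)) + K(-2)) = -10*((-3*(-3 + 6))/10 + (-2)**2) = -10*((-3*3)/10 + 4) = -10*((1/10)*(-9) + 4) = -10*(-9/10 + 4) = -10*31/10 = -31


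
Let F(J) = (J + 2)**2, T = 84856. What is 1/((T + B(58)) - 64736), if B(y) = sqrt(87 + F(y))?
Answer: 20120/404810713 - sqrt(3687)/404810713 ≈ 4.9552e-5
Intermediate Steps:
F(J) = (2 + J)**2
B(y) = sqrt(87 + (2 + y)**2)
1/((T + B(58)) - 64736) = 1/((84856 + sqrt(87 + (2 + 58)**2)) - 64736) = 1/((84856 + sqrt(87 + 60**2)) - 64736) = 1/((84856 + sqrt(87 + 3600)) - 64736) = 1/((84856 + sqrt(3687)) - 64736) = 1/(20120 + sqrt(3687))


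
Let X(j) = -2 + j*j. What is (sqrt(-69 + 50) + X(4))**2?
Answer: (14 + I*sqrt(19))**2 ≈ 177.0 + 122.05*I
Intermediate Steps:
X(j) = -2 + j**2
(sqrt(-69 + 50) + X(4))**2 = (sqrt(-69 + 50) + (-2 + 4**2))**2 = (sqrt(-19) + (-2 + 16))**2 = (I*sqrt(19) + 14)**2 = (14 + I*sqrt(19))**2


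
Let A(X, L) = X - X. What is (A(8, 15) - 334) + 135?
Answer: -199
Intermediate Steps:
A(X, L) = 0
(A(8, 15) - 334) + 135 = (0 - 334) + 135 = -334 + 135 = -199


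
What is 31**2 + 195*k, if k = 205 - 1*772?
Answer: -109604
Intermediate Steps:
k = -567 (k = 205 - 772 = -567)
31**2 + 195*k = 31**2 + 195*(-567) = 961 - 110565 = -109604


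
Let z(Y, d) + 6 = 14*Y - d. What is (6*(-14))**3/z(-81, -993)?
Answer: 4032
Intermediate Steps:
z(Y, d) = -6 - d + 14*Y (z(Y, d) = -6 + (14*Y - d) = -6 + (-d + 14*Y) = -6 - d + 14*Y)
(6*(-14))**3/z(-81, -993) = (6*(-14))**3/(-6 - 1*(-993) + 14*(-81)) = (-84)**3/(-6 + 993 - 1134) = -592704/(-147) = -592704*(-1/147) = 4032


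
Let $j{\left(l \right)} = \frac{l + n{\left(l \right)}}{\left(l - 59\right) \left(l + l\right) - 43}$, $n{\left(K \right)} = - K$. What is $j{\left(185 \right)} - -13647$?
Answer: $13647$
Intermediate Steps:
$j{\left(l \right)} = 0$ ($j{\left(l \right)} = \frac{l - l}{\left(l - 59\right) \left(l + l\right) - 43} = \frac{0}{\left(-59 + l\right) 2 l - 43} = \frac{0}{2 l \left(-59 + l\right) - 43} = \frac{0}{-43 + 2 l \left(-59 + l\right)} = 0$)
$j{\left(185 \right)} - -13647 = 0 - -13647 = 0 + 13647 = 13647$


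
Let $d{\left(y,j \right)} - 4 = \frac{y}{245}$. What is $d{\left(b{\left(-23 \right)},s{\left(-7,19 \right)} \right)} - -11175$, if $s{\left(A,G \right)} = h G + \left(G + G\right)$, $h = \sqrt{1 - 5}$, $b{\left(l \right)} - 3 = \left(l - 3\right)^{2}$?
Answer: $\frac{391362}{35} \approx 11182.0$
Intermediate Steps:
$b{\left(l \right)} = 3 + \left(-3 + l\right)^{2}$ ($b{\left(l \right)} = 3 + \left(l - 3\right)^{2} = 3 + \left(-3 + l\right)^{2}$)
$h = 2 i$ ($h = \sqrt{-4} = 2 i \approx 2.0 i$)
$s{\left(A,G \right)} = 2 G + 2 i G$ ($s{\left(A,G \right)} = 2 i G + \left(G + G\right) = 2 i G + 2 G = 2 G + 2 i G$)
$d{\left(y,j \right)} = 4 + \frac{y}{245}$
$d{\left(b{\left(-23 \right)},s{\left(-7,19 \right)} \right)} - -11175 = \left(4 + \frac{3 + \left(-3 - 23\right)^{2}}{245}\right) - -11175 = \left(4 + \frac{3 + \left(-26\right)^{2}}{245}\right) + 11175 = \left(4 + \frac{3 + 676}{245}\right) + 11175 = \left(4 + \frac{1}{245} \cdot 679\right) + 11175 = \left(4 + \frac{97}{35}\right) + 11175 = \frac{237}{35} + 11175 = \frac{391362}{35}$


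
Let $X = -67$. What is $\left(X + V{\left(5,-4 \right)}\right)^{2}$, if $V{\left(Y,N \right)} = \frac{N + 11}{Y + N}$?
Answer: $3600$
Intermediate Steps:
$V{\left(Y,N \right)} = \frac{11 + N}{N + Y}$
$\left(X + V{\left(5,-4 \right)}\right)^{2} = \left(-67 + \frac{11 - 4}{-4 + 5}\right)^{2} = \left(-67 + 1^{-1} \cdot 7\right)^{2} = \left(-67 + 1 \cdot 7\right)^{2} = \left(-67 + 7\right)^{2} = \left(-60\right)^{2} = 3600$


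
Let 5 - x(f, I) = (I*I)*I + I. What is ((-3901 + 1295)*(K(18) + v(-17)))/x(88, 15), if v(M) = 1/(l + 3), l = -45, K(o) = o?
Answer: 196753/14217 ≈ 13.839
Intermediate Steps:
v(M) = -1/42 (v(M) = 1/(-45 + 3) = 1/(-42) = -1/42)
x(f, I) = 5 - I - I**3 (x(f, I) = 5 - ((I*I)*I + I) = 5 - (I**2*I + I) = 5 - (I**3 + I) = 5 - (I + I**3) = 5 + (-I - I**3) = 5 - I - I**3)
((-3901 + 1295)*(K(18) + v(-17)))/x(88, 15) = ((-3901 + 1295)*(18 - 1/42))/(5 - 1*15 - 1*15**3) = (-2606*755/42)/(5 - 15 - 1*3375) = -983765/(21*(5 - 15 - 3375)) = -983765/21/(-3385) = -983765/21*(-1/3385) = 196753/14217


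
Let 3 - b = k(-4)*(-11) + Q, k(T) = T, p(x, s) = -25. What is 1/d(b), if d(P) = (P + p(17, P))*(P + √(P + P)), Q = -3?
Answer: 1/2520 + I*√19/47880 ≈ 0.00039683 + 9.1038e-5*I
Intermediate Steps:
b = -38 (b = 3 - (-4*(-11) - 3) = 3 - (44 - 3) = 3 - 1*41 = 3 - 41 = -38)
d(P) = (-25 + P)*(P + √2*√P) (d(P) = (P - 25)*(P + √(P + P)) = (-25 + P)*(P + √(2*P)) = (-25 + P)*(P + √2*√P))
1/d(b) = 1/((-38)² - 25*(-38) + √2*(-38)^(3/2) - 25*√2*√(-38)) = 1/(1444 + 950 + √2*(-38*I*√38) - 25*√2*I*√38) = 1/(1444 + 950 - 76*I*√19 - 50*I*√19) = 1/(2394 - 126*I*√19)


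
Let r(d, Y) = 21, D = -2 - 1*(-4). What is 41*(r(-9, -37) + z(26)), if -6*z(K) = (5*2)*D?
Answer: 2173/3 ≈ 724.33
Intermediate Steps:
D = 2 (D = -2 + 4 = 2)
z(K) = -10/3 (z(K) = -5*2*2/6 = -5*2/3 = -1/6*20 = -10/3)
41*(r(-9, -37) + z(26)) = 41*(21 - 10/3) = 41*(53/3) = 2173/3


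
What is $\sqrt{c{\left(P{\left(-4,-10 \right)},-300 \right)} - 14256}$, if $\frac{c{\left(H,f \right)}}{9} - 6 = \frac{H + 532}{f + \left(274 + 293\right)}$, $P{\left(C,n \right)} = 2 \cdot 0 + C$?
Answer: $\frac{3 i \sqrt{12483674}}{89} \approx 119.1 i$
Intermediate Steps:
$P{\left(C,n \right)} = C$ ($P{\left(C,n \right)} = 0 + C = C$)
$c{\left(H,f \right)} = 54 + \frac{9 \left(532 + H\right)}{567 + f}$ ($c{\left(H,f \right)} = 54 + 9 \frac{H + 532}{f + \left(274 + 293\right)} = 54 + 9 \frac{532 + H}{f + 567} = 54 + 9 \frac{532 + H}{567 + f} = 54 + \frac{9 \left(532 + H\right)}{567 + f}$)
$\sqrt{c{\left(P{\left(-4,-10 \right)},-300 \right)} - 14256} = \sqrt{\frac{9 \left(3934 - 4 + 6 \left(-300\right)\right)}{567 - 300} - 14256} = \sqrt{\frac{9 \left(3934 - 4 - 1800\right)}{267} - 14256} = \sqrt{9 \cdot \frac{1}{267} \cdot 2130 - 14256} = \sqrt{\frac{6390}{89} - 14256} = \sqrt{- \frac{1262394}{89}} = \frac{3 i \sqrt{12483674}}{89}$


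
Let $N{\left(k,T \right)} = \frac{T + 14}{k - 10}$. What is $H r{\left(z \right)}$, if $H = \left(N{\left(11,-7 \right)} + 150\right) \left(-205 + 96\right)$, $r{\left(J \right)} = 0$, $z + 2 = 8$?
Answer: $0$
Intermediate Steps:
$z = 6$ ($z = -2 + 8 = 6$)
$N{\left(k,T \right)} = \frac{14 + T}{-10 + k}$
$H = -17113$ ($H = \left(\frac{14 - 7}{-10 + 11} + 150\right) \left(-205 + 96\right) = \left(1^{-1} \cdot 7 + 150\right) \left(-109\right) = \left(1 \cdot 7 + 150\right) \left(-109\right) = \left(7 + 150\right) \left(-109\right) = 157 \left(-109\right) = -17113$)
$H r{\left(z \right)} = \left(-17113\right) 0 = 0$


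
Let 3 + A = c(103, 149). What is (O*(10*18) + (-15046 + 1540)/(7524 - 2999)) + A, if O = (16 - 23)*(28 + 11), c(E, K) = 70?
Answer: -222068831/4525 ≈ -49076.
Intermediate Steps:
A = 67 (A = -3 + 70 = 67)
O = -273 (O = -7*39 = -273)
(O*(10*18) + (-15046 + 1540)/(7524 - 2999)) + A = (-2730*18 + (-15046 + 1540)/(7524 - 2999)) + 67 = (-273*180 - 13506/4525) + 67 = (-49140 - 13506*1/4525) + 67 = (-49140 - 13506/4525) + 67 = -222372006/4525 + 67 = -222068831/4525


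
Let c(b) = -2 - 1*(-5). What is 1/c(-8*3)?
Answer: ⅓ ≈ 0.33333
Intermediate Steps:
c(b) = 3 (c(b) = -2 + 5 = 3)
1/c(-8*3) = 1/3 = ⅓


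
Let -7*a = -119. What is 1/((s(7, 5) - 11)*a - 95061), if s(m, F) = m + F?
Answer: -1/95044 ≈ -1.0521e-5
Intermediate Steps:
a = 17 (a = -⅐*(-119) = 17)
s(m, F) = F + m
1/((s(7, 5) - 11)*a - 95061) = 1/(((5 + 7) - 11)*17 - 95061) = 1/((12 - 11)*17 - 95061) = 1/(1*17 - 95061) = 1/(17 - 95061) = 1/(-95044) = -1/95044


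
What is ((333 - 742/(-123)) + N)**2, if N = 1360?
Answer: 43673058361/15129 ≈ 2.8867e+6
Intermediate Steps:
((333 - 742/(-123)) + N)**2 = ((333 - 742/(-123)) + 1360)**2 = ((333 - 742*(-1/123)) + 1360)**2 = ((333 + 742/123) + 1360)**2 = (41701/123 + 1360)**2 = (208981/123)**2 = 43673058361/15129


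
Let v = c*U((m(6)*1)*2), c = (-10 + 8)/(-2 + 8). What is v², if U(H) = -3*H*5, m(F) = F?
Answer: 3600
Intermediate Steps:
U(H) = -15*H
c = -⅓ (c = -2/6 = -2*⅙ = -⅓ ≈ -0.33333)
v = 60 (v = -(-5)*(6*1)*2 = -(-5)*6*2 = -(-5)*12 = -⅓*(-180) = 60)
v² = 60² = 3600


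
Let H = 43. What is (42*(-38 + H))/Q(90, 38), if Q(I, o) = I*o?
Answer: 7/114 ≈ 0.061404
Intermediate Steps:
(42*(-38 + H))/Q(90, 38) = (42*(-38 + 43))/((90*38)) = (42*5)/3420 = 210*(1/3420) = 7/114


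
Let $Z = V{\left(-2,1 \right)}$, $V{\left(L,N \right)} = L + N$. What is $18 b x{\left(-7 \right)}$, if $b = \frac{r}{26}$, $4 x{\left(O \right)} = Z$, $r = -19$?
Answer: $\frac{171}{52} \approx 3.2885$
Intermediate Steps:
$Z = -1$ ($Z = -2 + 1 = -1$)
$x{\left(O \right)} = - \frac{1}{4}$ ($x{\left(O \right)} = \frac{1}{4} \left(-1\right) = - \frac{1}{4}$)
$b = - \frac{19}{26} \approx -0.73077$
$18 b x{\left(-7 \right)} = 18 \left(- \frac{19}{26}\right) \left(- \frac{1}{4}\right) = \left(- \frac{171}{13}\right) \left(- \frac{1}{4}\right) = \frac{171}{52}$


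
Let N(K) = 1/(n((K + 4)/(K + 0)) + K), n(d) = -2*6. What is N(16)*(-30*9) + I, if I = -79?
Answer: -293/2 ≈ -146.50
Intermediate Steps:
n(d) = -12
N(K) = 1/(-12 + K)
N(16)*(-30*9) + I = (-30*9)/(-12 + 16) - 79 = -270/4 - 79 = (¼)*(-270) - 79 = -135/2 - 79 = -293/2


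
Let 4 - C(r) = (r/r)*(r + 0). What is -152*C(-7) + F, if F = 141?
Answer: -1531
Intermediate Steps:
C(r) = 4 - r (C(r) = 4 - r/r*(r + 0) = 4 - r)
-152*C(-7) + F = -152*(4 - 1*(-7)) + 141 = -152*(4 + 7) + 141 = -152*11 + 141 = -1672 + 141 = -1531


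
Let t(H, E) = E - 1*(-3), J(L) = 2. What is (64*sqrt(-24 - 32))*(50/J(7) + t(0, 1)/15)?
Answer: 48512*I*sqrt(14)/15 ≈ 12101.0*I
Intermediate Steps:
t(H, E) = 3 + E (t(H, E) = E + 3 = 3 + E)
(64*sqrt(-24 - 32))*(50/J(7) + t(0, 1)/15) = (64*sqrt(-24 - 32))*(50/2 + (3 + 1)/15) = (64*sqrt(-56))*(50*(1/2) + 4*(1/15)) = (64*(2*I*sqrt(14)))*(25 + 4/15) = (128*I*sqrt(14))*(379/15) = 48512*I*sqrt(14)/15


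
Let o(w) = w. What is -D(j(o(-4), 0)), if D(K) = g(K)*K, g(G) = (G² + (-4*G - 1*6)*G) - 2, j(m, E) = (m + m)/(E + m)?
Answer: 52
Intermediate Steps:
j(m, E) = 2*m/(E + m) (j(m, E) = (2*m)/(E + m) = 2*m/(E + m))
g(G) = -2 + G² + G*(-6 - 4*G) (g(G) = (G² + (-4*G - 6)*G) - 2 = (G² + (-6 - 4*G)*G) - 2 = (G² + G*(-6 - 4*G)) - 2 = -2 + G² + G*(-6 - 4*G))
D(K) = K*(-2 - 6*K - 3*K²) (D(K) = (-2 - 6*K - 3*K²)*K = K*(-2 - 6*K - 3*K²))
-D(j(o(-4), 0)) = -(-1)*2*(-4)/(0 - 4)*(2 + 3*(2*(-4)/(0 - 4))² + 6*(2*(-4)/(0 - 4))) = -(-1)*2*(-4)/(-4)*(2 + 3*(2*(-4)/(-4))² + 6*(2*(-4)/(-4))) = -(-1)*2*(-4)*(-¼)*(2 + 3*(2*(-4)*(-¼))² + 6*(2*(-4)*(-¼))) = -(-1)*2*(2 + 3*2² + 6*2) = -(-1)*2*(2 + 3*4 + 12) = -(-1)*2*(2 + 12 + 12) = -(-1)*2*26 = -1*(-52) = 52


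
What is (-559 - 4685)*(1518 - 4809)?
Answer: 17258004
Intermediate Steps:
(-559 - 4685)*(1518 - 4809) = -5244*(-3291) = 17258004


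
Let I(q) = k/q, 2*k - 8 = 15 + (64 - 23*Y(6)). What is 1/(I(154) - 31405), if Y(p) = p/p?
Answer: -77/2418169 ≈ -3.1842e-5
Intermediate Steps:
Y(p) = 1
k = 32 (k = 4 + (15 + (64 - 23*1))/2 = 4 + (15 + (64 - 23))/2 = 4 + (15 + 41)/2 = 4 + (½)*56 = 4 + 28 = 32)
I(q) = 32/q
1/(I(154) - 31405) = 1/(32/154 - 31405) = 1/(32*(1/154) - 31405) = 1/(16/77 - 31405) = 1/(-2418169/77) = -77/2418169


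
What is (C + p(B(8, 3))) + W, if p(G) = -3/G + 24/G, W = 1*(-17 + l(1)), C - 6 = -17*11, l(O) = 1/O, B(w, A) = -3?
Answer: -204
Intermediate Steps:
C = -181 (C = 6 - 17*11 = 6 - 187 = -181)
W = -16 (W = 1*(-17 + 1/1) = 1*(-17 + 1) = 1*(-16) = -16)
p(G) = 21/G
(C + p(B(8, 3))) + W = (-181 + 21/(-3)) - 16 = (-181 + 21*(-1/3)) - 16 = (-181 - 7) - 16 = -188 - 16 = -204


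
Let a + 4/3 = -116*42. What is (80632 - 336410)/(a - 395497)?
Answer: 767334/1201111 ≈ 0.63885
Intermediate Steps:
a = -14620/3 (a = -4/3 - 116*42 = -4/3 - 4872 = -14620/3 ≈ -4873.3)
(80632 - 336410)/(a - 395497) = (80632 - 336410)/(-14620/3 - 395497) = -255778/(-1201111/3) = -255778*(-3/1201111) = 767334/1201111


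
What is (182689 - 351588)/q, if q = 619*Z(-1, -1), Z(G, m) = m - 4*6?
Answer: 168899/15475 ≈ 10.914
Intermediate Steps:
Z(G, m) = -24 + m (Z(G, m) = m - 24 = -24 + m)
q = -15475 (q = 619*(-24 - 1) = 619*(-25) = -15475)
(182689 - 351588)/q = (182689 - 351588)/(-15475) = -168899*(-1/15475) = 168899/15475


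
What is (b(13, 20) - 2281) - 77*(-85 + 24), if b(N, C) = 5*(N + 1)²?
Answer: 3396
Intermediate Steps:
b(N, C) = 5*(1 + N)²
(b(13, 20) - 2281) - 77*(-85 + 24) = (5*(1 + 13)² - 2281) - 77*(-85 + 24) = (5*14² - 2281) - 77*(-61) = (5*196 - 2281) + 4697 = (980 - 2281) + 4697 = -1301 + 4697 = 3396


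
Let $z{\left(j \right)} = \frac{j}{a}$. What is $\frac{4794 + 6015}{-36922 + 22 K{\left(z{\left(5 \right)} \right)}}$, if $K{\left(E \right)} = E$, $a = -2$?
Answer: $- \frac{10809}{36977} \approx -0.29232$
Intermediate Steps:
$z{\left(j \right)} = - \frac{j}{2}$ ($z{\left(j \right)} = \frac{j}{-2} = j \left(- \frac{1}{2}\right) = - \frac{j}{2}$)
$\frac{4794 + 6015}{-36922 + 22 K{\left(z{\left(5 \right)} \right)}} = \frac{4794 + 6015}{-36922 + 22 \left(\left(- \frac{1}{2}\right) 5\right)} = \frac{10809}{-36922 + 22 \left(- \frac{5}{2}\right)} = \frac{10809}{-36922 - 55} = \frac{10809}{-36977} = 10809 \left(- \frac{1}{36977}\right) = - \frac{10809}{36977}$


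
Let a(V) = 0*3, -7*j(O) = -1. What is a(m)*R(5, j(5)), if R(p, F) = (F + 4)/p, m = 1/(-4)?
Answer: 0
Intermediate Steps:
j(O) = ⅐ (j(O) = -⅐*(-1) = ⅐)
m = -¼ ≈ -0.25000
a(V) = 0
R(p, F) = (4 + F)/p
a(m)*R(5, j(5)) = 0*((4 + ⅐)/5) = 0*((⅕)*(29/7)) = 0*(29/35) = 0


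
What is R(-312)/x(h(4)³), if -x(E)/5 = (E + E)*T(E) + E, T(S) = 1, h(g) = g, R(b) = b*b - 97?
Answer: -97247/960 ≈ -101.30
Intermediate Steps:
R(b) = -97 + b² (R(b) = b² - 97 = -97 + b²)
x(E) = -15*E (x(E) = -5*((E + E)*1 + E) = -5*((2*E)*1 + E) = -5*(2*E + E) = -15*E)
R(-312)/x(h(4)³) = (-97 + (-312)²)/((-15*4³)) = (-97 + 97344)/((-15*64)) = 97247/(-960) = 97247*(-1/960) = -97247/960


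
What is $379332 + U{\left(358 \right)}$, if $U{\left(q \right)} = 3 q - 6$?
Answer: $380400$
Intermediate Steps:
$U{\left(q \right)} = -6 + 3 q$
$379332 + U{\left(358 \right)} = 379332 + \left(-6 + 3 \cdot 358\right) = 379332 + \left(-6 + 1074\right) = 379332 + 1068 = 380400$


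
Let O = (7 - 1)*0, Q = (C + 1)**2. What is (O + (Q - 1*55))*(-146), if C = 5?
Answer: 2774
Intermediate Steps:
Q = 36 (Q = (5 + 1)**2 = 6**2 = 36)
O = 0 (O = 6*0 = 0)
(O + (Q - 1*55))*(-146) = (0 + (36 - 1*55))*(-146) = (0 + (36 - 55))*(-146) = (0 - 19)*(-146) = -19*(-146) = 2774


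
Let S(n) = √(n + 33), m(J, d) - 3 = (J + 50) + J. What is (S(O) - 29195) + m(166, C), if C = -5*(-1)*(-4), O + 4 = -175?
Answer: -28810 + I*√146 ≈ -28810.0 + 12.083*I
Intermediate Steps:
O = -179 (O = -4 - 175 = -179)
C = -20 (C = 5*(-4) = -20)
m(J, d) = 53 + 2*J (m(J, d) = 3 + ((J + 50) + J) = 3 + ((50 + J) + J) = 3 + (50 + 2*J) = 53 + 2*J)
S(n) = √(33 + n)
(S(O) - 29195) + m(166, C) = (√(33 - 179) - 29195) + (53 + 2*166) = (√(-146) - 29195) + (53 + 332) = (I*√146 - 29195) + 385 = (-29195 + I*√146) + 385 = -28810 + I*√146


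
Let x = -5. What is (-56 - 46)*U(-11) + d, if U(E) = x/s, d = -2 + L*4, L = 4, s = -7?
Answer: -412/7 ≈ -58.857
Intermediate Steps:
d = 14 (d = -2 + 4*4 = -2 + 16 = 14)
U(E) = 5/7 (U(E) = -5/(-7) = -5*(-⅐) = 5/7)
(-56 - 46)*U(-11) + d = (-56 - 46)*(5/7) + 14 = -102*5/7 + 14 = -510/7 + 14 = -412/7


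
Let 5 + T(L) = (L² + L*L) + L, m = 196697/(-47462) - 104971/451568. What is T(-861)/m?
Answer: -15878949008369408/46902102249 ≈ -3.3856e+5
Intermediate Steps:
m = -46902102249/10716160208 (m = 196697*(-1/47462) - 104971*1/451568 = -196697/47462 - 104971/451568 = -46902102249/10716160208 ≈ -4.3768)
T(L) = -5 + L + 2*L² (T(L) = -5 + ((L² + L*L) + L) = -5 + ((L² + L²) + L) = -5 + (2*L² + L) = -5 + (L + 2*L²) = -5 + L + 2*L²)
T(-861)/m = (-5 - 861 + 2*(-861)²)/(-46902102249/10716160208) = (-5 - 861 + 2*741321)*(-10716160208/46902102249) = (-5 - 861 + 1482642)*(-10716160208/46902102249) = 1481776*(-10716160208/46902102249) = -15878949008369408/46902102249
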